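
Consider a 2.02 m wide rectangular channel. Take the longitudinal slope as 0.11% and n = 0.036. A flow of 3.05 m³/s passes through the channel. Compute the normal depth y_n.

y_n = 2.11 m

Manning's equation rearranged: A R^(2/3) = nQ / (1·√S) = 0.036 × 3.05 / (√0.0011) = 3.311.
At y = 1.7 m: A R^(2/3) = 2.533 — low.
At y = 2.11 m: A R^(2/3) = 3.306 — close enough.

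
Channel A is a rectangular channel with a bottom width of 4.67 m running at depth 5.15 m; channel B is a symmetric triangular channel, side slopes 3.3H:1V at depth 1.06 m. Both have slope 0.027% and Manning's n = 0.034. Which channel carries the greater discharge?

channel A

Channel A: Flow area A = b·y = 4.67 × 5.15 = 24.05 m². Wetted perimeter P = b + 2y = 4.67 + 2×5.15 = 14.97 m. Hydraulic radius R = A/P = 24.05/14.97 = 1.607 m. Q_A = (1/0.034)·24.05·1.607^(2/3)·√0.00027 = 15.94 m³/s.
Channel B: For a triangular section with side slope z = 3.3: A = zy² = 3.3×1.06² = 3.708 m²; P = 2y√(1+z²) = 2×1.06×3.448 = 7.31 m. Hydraulic radius R = A/P = 3.708/7.31 = 0.5072 m. Q_B = (1/0.034)·3.708·0.5072^(2/3)·√0.00027 = 1.14 m³/s.
Q_A = 15.94 m³/s vs Q_B = 1.14 m³/s, so channel A carries more.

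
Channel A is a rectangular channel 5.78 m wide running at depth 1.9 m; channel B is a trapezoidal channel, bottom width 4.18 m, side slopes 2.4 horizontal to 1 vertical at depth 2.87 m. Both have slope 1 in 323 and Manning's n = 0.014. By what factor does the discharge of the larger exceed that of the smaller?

3.71

Channel A: Flow area A = b·y = 5.78 × 1.9 = 10.98 m². Wetted perimeter P = b + 2y = 5.78 + 2×1.9 = 9.58 m. Hydraulic radius R = A/P = 10.98/9.58 = 1.146 m. Q_A = (1/0.014)·10.98·1.146^(2/3)·√0.003096 = 47.81 m³/s.
Channel B: With bottom width b = 4.18 m and side slope z = 2.4: A = (b + zy)y = (4.18 + 2.4×2.87)×2.87 = 31.77 m²; P = b + 2y√(1+z²) = 4.18 + 2×2.87×2.6 = 19.1 m. Hydraulic radius R = A/P = 31.77/19.1 = 1.663 m. Q_B = (1/0.014)·31.77·1.663^(2/3)·√0.003096 = 177.2 m³/s.
The larger discharge is 177.2 m³/s and the smaller is 47.81 m³/s; the ratio is 3.71.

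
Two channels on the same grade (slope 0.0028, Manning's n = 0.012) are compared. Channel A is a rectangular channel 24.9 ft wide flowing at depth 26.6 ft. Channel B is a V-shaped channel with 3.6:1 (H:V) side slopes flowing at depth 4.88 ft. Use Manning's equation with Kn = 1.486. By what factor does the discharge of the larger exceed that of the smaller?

Channel A: Flow area A = b·y = 24.9 × 26.6 = 662.3 ft². Wetted perimeter P = b + 2y = 24.9 + 2×26.6 = 78.1 ft. Hydraulic radius R = A/P = 662.3/78.1 = 8.481 ft. Q_A = (1.486/0.012)·662.3·8.481^(2/3)·√0.0028 = 18050 ft³/s.
Channel B: For a triangular section with side slope z = 3.6: A = zy² = 3.6×4.88² = 85.73 ft²; P = 2y√(1+z²) = 2×4.88×3.736 = 36.47 ft. Hydraulic radius R = A/P = 85.73/36.47 = 2.351 ft. Q_B = (1.486/0.012)·85.73·2.351^(2/3)·√0.0028 = 993.2 ft³/s.
The larger discharge is 18050 ft³/s and the smaller is 993.2 ft³/s; the ratio is 18.2.

18.2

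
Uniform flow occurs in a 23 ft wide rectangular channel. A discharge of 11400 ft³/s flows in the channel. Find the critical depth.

y_c = 19.7 ft

For a rectangular channel, critical depth y_c = (q²/g)^(1/3) where q = Q/b = 11400/23 = 495.7 ft²/s.
So y_c = (495.7²/32.2)^(1/3) = 19.7 ft.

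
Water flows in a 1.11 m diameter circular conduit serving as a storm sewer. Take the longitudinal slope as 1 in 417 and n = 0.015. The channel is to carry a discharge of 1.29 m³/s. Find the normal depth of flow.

Manning's equation rearranged: A R^(2/3) = nQ / (1·√S) = 0.015 × 1.29 / (√0.002398) = 0.3951.
Try y = 1 m: A R^(2/3) = 0.439 — over.
Try y = 0.673 m: A R^(2/3) = 0.281 — short.
Try y = 0.872 m: A R^(2/3) = 0.3951 — ≈ 0.3951.

y_n = 0.872 m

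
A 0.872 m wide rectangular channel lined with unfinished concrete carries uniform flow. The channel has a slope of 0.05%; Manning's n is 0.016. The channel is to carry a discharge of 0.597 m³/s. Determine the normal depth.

y_n = 1.07 m

Manning's equation rearranged: A R^(2/3) = nQ / (1·√S) = 0.016 × 0.597 / (√0.0005) = 0.4272.
Trying y = 0.777 m: A R^(2/3) = 0.2895 — too small.
Trying y = 1.29 m: A R^(2/3) = 0.5327 — too large.
Trying y = 1.07 m: A R^(2/3) = 0.4272 — matches.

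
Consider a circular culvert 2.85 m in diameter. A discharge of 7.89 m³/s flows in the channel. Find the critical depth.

y_c = 1.22 m

At critical depth, Q² T / (g A³) = 1, i.e. A³/T = Q²/g = 7.89²/9.81 = 6.346.
At y = 0.834 m: A³/T = 1.45 — low.
At y = 1.51 m: A³/T = 14.21 — high.
At y = 1.22 m: A³/T = 6.286 — ≈ 6.346.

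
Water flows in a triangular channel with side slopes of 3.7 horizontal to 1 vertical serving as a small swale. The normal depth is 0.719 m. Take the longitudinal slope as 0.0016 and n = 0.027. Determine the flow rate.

For a triangular section with side slope z = 3.7: A = zy² = 3.7×0.719² = 1.913 m²; P = 2y√(1+z²) = 2×0.719×3.833 = 5.511 m.
Hydraulic radius R = A/P = 1.913/5.511 = 0.347 m.
Manning's equation: Q = (1/n) A R^(2/3) S^(1/2) = (1/0.027) × 1.913 × 0.347^(2/3) × 0.0016^(1/2) = 1.4 m³/s.

Q = 1.4 m³/s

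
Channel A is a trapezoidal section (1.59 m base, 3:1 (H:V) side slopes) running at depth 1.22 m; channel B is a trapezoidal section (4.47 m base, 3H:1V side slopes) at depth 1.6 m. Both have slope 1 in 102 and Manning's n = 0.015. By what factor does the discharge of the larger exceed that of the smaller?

3

Channel A: With bottom width b = 1.59 m and side slope z = 3: A = (b + zy)y = (1.59 + 3×1.22)×1.22 = 6.405 m²; P = b + 2y√(1+z²) = 1.59 + 2×1.22×3.162 = 9.306 m. Hydraulic radius R = A/P = 6.405/9.306 = 0.6883 m. Q_A = (1/0.015)·6.405·0.6883^(2/3)·√0.009804 = 32.96 m³/s.
Channel B: With bottom width b = 4.47 m and side slope z = 3: A = (b + zy)y = (4.47 + 3×1.6)×1.6 = 14.83 m²; P = b + 2y√(1+z²) = 4.47 + 2×1.6×3.162 = 14.59 m. Hydraulic radius R = A/P = 14.83/14.59 = 1.017 m. Q_B = (1/0.015)·14.83·1.017^(2/3)·√0.009804 = 98.99 m³/s.
The larger discharge is 98.99 m³/s and the smaller is 32.96 m³/s; the ratio is 3.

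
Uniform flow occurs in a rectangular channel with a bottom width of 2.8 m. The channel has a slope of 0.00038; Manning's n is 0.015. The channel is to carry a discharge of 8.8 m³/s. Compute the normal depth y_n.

y_n = 2.58 m

Manning's equation rearranged: A R^(2/3) = nQ / (1·√S) = 0.015 × 8.8 / (√0.00038) = 6.771.
At y = 2.9 m: A R^(2/3) = 7.815 — over.
At y = 2.12 m: A R^(2/3) = 5.298 — short.
At y = 2.58 m: A R^(2/3) = 6.772 — matches.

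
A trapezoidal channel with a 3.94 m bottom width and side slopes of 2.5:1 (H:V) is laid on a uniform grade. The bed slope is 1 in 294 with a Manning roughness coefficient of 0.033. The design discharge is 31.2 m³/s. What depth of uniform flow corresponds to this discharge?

Manning's equation rearranged: A R^(2/3) = nQ / (1·√S) = 0.033 × 31.2 / (√0.003401) = 17.65.
Trying y = 2.15 m: A R^(2/3) = 23.74 — over.
Trying y = 1.87 m: A R^(2/3) = 17.68 — matches.

y_n = 1.87 m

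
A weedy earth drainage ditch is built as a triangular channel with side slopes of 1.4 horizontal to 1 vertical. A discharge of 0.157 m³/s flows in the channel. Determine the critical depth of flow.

y_c = 0.303 m

At critical depth, Q² T / (g A³) = 1, i.e. A³/T = Q²/g = 0.157²/9.81 = 0.002513.
Trying y = 0.257 m: A³/T = 0.001099 — short.
Trying y = 0.338 m: A³/T = 0.004323 — over.
Trying y = 0.303 m: A³/T = 0.002503 — close enough.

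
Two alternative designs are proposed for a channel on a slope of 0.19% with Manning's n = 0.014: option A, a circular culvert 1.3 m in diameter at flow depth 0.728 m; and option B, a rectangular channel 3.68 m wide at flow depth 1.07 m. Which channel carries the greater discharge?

Channel A: For a circular section of diameter D = 1.3 m at depth y = 0.728 m, the central angle is θ = 2 arccos(1 − 2y/D) = 3.382 rad. Then A = (D²/8)(θ − sin θ) = 0.7648 m² and P = Dθ/2 = 2.198 m. Hydraulic radius R = A/P = 0.7648/2.198 = 0.3479 m. Q_A = (1/0.014)·0.7648·0.3479^(2/3)·√0.0019 = 1.178 m³/s.
Channel B: Flow area A = b·y = 3.68 × 1.07 = 3.938 m². Wetted perimeter P = b + 2y = 3.68 + 2×1.07 = 5.82 m. Hydraulic radius R = A/P = 3.938/5.82 = 0.6766 m. Q_B = (1/0.014)·3.938·0.6766^(2/3)·√0.0019 = 9.448 m³/s.
Q_A = 1.178 m³/s vs Q_B = 9.448 m³/s, so channel B carries more.

channel B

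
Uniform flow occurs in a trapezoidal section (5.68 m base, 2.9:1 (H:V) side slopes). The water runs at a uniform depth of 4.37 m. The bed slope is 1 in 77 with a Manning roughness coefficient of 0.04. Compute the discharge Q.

With bottom width b = 5.68 m and side slope z = 2.9: A = (b + zy)y = (5.68 + 2.9×4.37)×4.37 = 80.2 m²; P = b + 2y√(1+z²) = 5.68 + 2×4.37×3.068 = 32.49 m.
Hydraulic radius R = A/P = 80.2/32.49 = 2.468 m.
Manning's equation: Q = (1/n) A R^(2/3) S^(1/2) = (1/0.04) × 80.2 × 2.468^(2/3) × 0.01299^(1/2) = 417 m³/s.

Q = 417 m³/s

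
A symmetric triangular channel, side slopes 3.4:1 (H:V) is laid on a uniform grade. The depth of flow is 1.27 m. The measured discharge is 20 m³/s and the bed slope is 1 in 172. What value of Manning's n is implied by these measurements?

n = 0.015

For a triangular section with side slope z = 3.4: A = zy² = 3.4×1.27² = 5.484 m²; P = 2y√(1+z²) = 2×1.27×3.544 = 9.002 m.
Hydraulic radius R = A/P = 5.484/9.002 = 0.6092 m.
Rearranging Manning's equation: n = (1/Q) A R^(2/3) S^(1/2) = (1/20) × 5.484 × 0.6092^(2/3) × √0.005814 = 0.015.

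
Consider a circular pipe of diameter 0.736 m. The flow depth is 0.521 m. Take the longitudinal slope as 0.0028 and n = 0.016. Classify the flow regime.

subcritical

For a circular section of diameter D = 0.736 m at depth y = 0.521 m, the central angle is θ = 2 arccos(1 − 2y/D) = 3.999 rad. Then A = (D²/8)(θ − sin θ) = 0.322 m² and P = Dθ/2 = 1.472 m.
Hydraulic radius R = A/P = 0.322/1.472 = 0.2188 m.
V = (1/n) R^(2/3) √S = (1/0.016) × 0.2188^(2/3) × √0.0028 = 1.201 m/s. Hydraulic depth D_h = A/T = 0.322/0.6694 = 0.481 m.
Froude number Fr = V/√(g·D_h) = 1.201/√(9.81×0.481) = 0.553, which is less than 1, so the flow is subcritical.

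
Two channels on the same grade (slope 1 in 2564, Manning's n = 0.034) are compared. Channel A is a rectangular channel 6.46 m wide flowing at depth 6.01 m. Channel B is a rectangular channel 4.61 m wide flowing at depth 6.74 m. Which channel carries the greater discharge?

Channel A: Flow area A = b·y = 6.46 × 6.01 = 38.82 m². Wetted perimeter P = b + 2y = 6.46 + 2×6.01 = 18.48 m. Hydraulic radius R = A/P = 38.82/18.48 = 2.101 m. Q_A = (1/0.034)·38.82·2.101^(2/3)·√0.00039 = 36.99 m³/s.
Channel B: Flow area A = b·y = 4.61 × 6.74 = 31.07 m². Wetted perimeter P = b + 2y = 4.61 + 2×6.74 = 18.09 m. Hydraulic radius R = A/P = 31.07/18.09 = 1.718 m. Q_B = (1/0.034)·31.07·1.718^(2/3)·√0.00039 = 25.88 m³/s.
Q_A = 36.99 m³/s vs Q_B = 25.88 m³/s, so channel A carries more.

channel A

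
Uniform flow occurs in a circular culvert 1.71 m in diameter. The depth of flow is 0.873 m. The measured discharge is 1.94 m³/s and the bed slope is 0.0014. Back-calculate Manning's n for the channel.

For a circular section of diameter D = 1.71 m at depth y = 0.873 m, the central angle is θ = 2 arccos(1 − 2y/D) = 3.184 rad. Then A = (D²/8)(θ − sin θ) = 1.179 m² and P = Dθ/2 = 2.722 m.
Hydraulic radius R = A/P = 1.179/2.722 = 0.4332 m.
Rearranging Manning's equation: n = (1/Q) A R^(2/3) S^(1/2) = (1/1.94) × 1.179 × 0.4332^(2/3) × √0.0014 = 0.013.

n = 0.013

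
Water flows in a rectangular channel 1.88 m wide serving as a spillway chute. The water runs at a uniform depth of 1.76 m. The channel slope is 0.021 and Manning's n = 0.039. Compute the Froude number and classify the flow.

subcritical

Flow area A = b·y = 1.88 × 1.76 = 3.309 m². Wetted perimeter P = b + 2y = 1.88 + 2×1.76 = 5.4 m.
Hydraulic radius R = A/P = 3.309/5.4 = 0.6127 m.
V = (1/n) R^(2/3) √S = (1/0.039) × 0.6127^(2/3) × √0.021 = 2.681 m/s. Hydraulic depth D_h = A/T = 3.309/1.88 = 1.76 m.
Froude number Fr = V/√(g·D_h) = 2.681/√(9.81×1.76) = 0.645, which is less than 1, so the flow is subcritical.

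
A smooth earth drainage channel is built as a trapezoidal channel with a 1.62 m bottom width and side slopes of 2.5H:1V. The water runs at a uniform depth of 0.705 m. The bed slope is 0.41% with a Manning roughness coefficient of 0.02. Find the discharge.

Q = 4.42 m³/s

With bottom width b = 1.62 m and side slope z = 2.5: A = (b + zy)y = (1.62 + 2.5×0.705)×0.705 = 2.385 m²; P = b + 2y√(1+z²) = 1.62 + 2×0.705×2.693 = 5.417 m.
Hydraulic radius R = A/P = 2.385/5.417 = 0.4403 m.
Manning's equation: Q = (1/n) A R^(2/3) S^(1/2) = (1/0.02) × 2.385 × 0.4403^(2/3) × 0.0041^(1/2) = 4.42 m³/s.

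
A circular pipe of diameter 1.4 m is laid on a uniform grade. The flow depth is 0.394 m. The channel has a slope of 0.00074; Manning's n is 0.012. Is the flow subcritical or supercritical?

subcritical

For a circular section of diameter D = 1.4 m at depth y = 0.394 m, the central angle is θ = 2 arccos(1 − 2y/D) = 2.237 rad. Then A = (D²/8)(θ − sin θ) = 0.3554 m² and P = Dθ/2 = 1.566 m.
Hydraulic radius R = A/P = 0.3554/1.566 = 0.227 m.
V = (1/n) R^(2/3) √S = (1/0.012) × 0.227^(2/3) × √0.00074 = 0.8435 m/s. Hydraulic depth D_h = A/T = 0.3554/1.259 = 0.2822 m.
Froude number Fr = V/√(g·D_h) = 0.8435/√(9.81×0.2822) = 0.507, which is less than 1, so the flow is subcritical.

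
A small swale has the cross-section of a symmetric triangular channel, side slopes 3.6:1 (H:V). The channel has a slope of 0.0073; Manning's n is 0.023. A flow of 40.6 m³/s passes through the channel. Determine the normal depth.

y_n = 1.82 m

Manning's equation rearranged: A R^(2/3) = nQ / (1·√S) = 0.023 × 40.6 / (√0.0073) = 10.93.
Trying y = 1.37 m: A R^(2/3) = 5.122 — short.
Trying y = 1.82 m: A R^(2/3) = 10.92 — close enough.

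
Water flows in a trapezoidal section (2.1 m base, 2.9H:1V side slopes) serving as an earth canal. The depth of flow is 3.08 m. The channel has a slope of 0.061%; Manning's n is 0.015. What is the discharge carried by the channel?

Q = 77.1 m³/s

With bottom width b = 2.1 m and side slope z = 2.9: A = (b + zy)y = (2.1 + 2.9×3.08)×3.08 = 33.98 m²; P = b + 2y√(1+z²) = 2.1 + 2×3.08×3.068 = 21 m.
Hydraulic radius R = A/P = 33.98/21 = 1.618 m.
Manning's equation: Q = (1/n) A R^(2/3) S^(1/2) = (1/0.015) × 33.98 × 1.618^(2/3) × 0.00061^(1/2) = 77.1 m³/s.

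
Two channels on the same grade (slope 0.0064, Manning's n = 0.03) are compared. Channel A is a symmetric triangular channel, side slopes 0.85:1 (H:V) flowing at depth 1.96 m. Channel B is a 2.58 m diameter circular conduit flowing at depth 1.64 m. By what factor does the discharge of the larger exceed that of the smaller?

Channel A: For a triangular section with side slope z = 0.85: A = zy² = 0.85×1.96² = 3.265 m²; P = 2y√(1+z²) = 2×1.96×1.312 = 5.145 m. Hydraulic radius R = A/P = 3.265/5.145 = 0.6347 m. Q_A = (1/0.03)·3.265·0.6347^(2/3)·√0.0064 = 6.431 m³/s.
Channel B: For a circular section of diameter D = 2.58 m at depth y = 1.64 m, the central angle is θ = 2 arccos(1 − 2y/D) = 3.691 rad. Then A = (D²/8)(θ − sin θ) = 3.506 m² and P = Dθ/2 = 4.762 m. Hydraulic radius R = A/P = 3.506/4.762 = 0.7363 m. Q_B = (1/0.03)·3.506·0.7363^(2/3)·√0.0064 = 7.623 m³/s.
The larger discharge is 7.623 m³/s and the smaller is 6.431 m³/s; the ratio is 1.19.

1.19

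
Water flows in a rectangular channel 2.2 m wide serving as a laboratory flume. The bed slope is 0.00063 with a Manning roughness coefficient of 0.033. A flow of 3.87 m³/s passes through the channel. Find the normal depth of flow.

y_n = 2.72 m

Manning's equation rearranged: A R^(2/3) = nQ / (1·√S) = 0.033 × 3.87 / (√0.00063) = 5.088.
Try y = 3.12 m: A R^(2/3) = 5.98 — over.
Try y = 2.72 m: A R^(2/3) = 5.085 — ≈ 5.088.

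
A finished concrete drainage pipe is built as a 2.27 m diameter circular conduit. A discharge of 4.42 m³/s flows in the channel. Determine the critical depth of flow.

At critical depth, Q² T / (g A³) = 1, i.e. A³/T = Q²/g = 4.42²/9.81 = 1.991.
Trying y = 0.669 m: A³/T = 0.4777 — low.
Trying y = 1.16 m: A³/T = 3.967 — high.
Trying y = 0.969 m: A³/T = 1.993 — close enough.

y_c = 0.969 m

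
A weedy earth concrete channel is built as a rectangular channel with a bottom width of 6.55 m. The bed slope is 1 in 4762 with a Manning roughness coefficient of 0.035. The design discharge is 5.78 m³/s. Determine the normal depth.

y_n = 1.89 m

Manning's equation rearranged: A R^(2/3) = nQ / (1·√S) = 0.035 × 5.78 / (√0.00021) = 13.96.
At y = 2.14 m: A R^(2/3) = 16.65 — too large.
At y = 1.53 m: A R^(2/3) = 10.31 — too small.
At y = 1.89 m: A R^(2/3) = 13.97 — matches.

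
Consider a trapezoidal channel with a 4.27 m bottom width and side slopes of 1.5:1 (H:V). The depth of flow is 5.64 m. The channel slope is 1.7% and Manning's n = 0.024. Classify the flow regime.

supercritical

With bottom width b = 4.27 m and side slope z = 1.5: A = (b + zy)y = (4.27 + 1.5×5.64)×5.64 = 71.8 m²; P = b + 2y√(1+z²) = 4.27 + 2×5.64×1.803 = 24.61 m.
Hydraulic radius R = A/P = 71.8/24.61 = 2.918 m.
V = (1/n) R^(2/3) √S = (1/0.024) × 2.918^(2/3) × √0.017 = 11.09 m/s. Hydraulic depth D_h = A/T = 71.8/21.19 = 3.388 m.
Froude number Fr = V/√(g·D_h) = 11.09/√(9.81×3.388) = 1.92, which is greater than 1, so the flow is supercritical.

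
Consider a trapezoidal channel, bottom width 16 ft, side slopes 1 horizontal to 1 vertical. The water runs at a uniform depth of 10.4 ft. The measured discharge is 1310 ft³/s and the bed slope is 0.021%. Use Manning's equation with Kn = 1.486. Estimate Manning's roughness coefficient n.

n = 0.015

With bottom width b = 16 ft and side slope z = 1: A = (b + zy)y = (16 + 1×10.4)×10.4 = 274.6 ft²; P = b + 2y√(1+z²) = 16 + 2×10.4×1.414 = 45.42 ft.
Hydraulic radius R = A/P = 274.6/45.42 = 6.045 ft.
Rearranging Manning's equation: n = (1.486/Q) A R^(2/3) S^(1/2) = (1.486/1310) × 274.6 × 6.045^(2/3) × √0.00021 = 0.015.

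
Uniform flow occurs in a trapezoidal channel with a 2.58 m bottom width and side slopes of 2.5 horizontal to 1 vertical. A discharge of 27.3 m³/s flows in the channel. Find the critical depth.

At critical depth, Q² T / (g A³) = 1, i.e. A³/T = Q²/g = 27.3²/9.81 = 75.97.
Try y = 1.65 m: A³/T = 125 — too large.
Try y = 1.46 m: A³/T = 76.17 — matches.

y_c = 1.46 m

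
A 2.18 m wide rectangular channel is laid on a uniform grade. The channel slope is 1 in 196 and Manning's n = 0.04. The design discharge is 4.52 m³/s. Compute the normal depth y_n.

y_n = 1.56 m

Manning's equation rearranged: A R^(2/3) = nQ / (1·√S) = 0.04 × 4.52 / (√0.005102) = 2.531.
Trying y = 1.77 m: A R^(2/3) = 2.968 — over.
Trying y = 1.56 m: A R^(2/3) = 2.53 — close enough.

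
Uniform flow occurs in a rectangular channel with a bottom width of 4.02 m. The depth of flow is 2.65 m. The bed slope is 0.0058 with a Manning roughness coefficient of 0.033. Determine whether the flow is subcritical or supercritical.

Flow area A = b·y = 4.02 × 2.65 = 10.65 m². Wetted perimeter P = b + 2y = 4.02 + 2×2.65 = 9.32 m.
Hydraulic radius R = A/P = 10.65/9.32 = 1.143 m.
V = (1/n) R^(2/3) √S = (1/0.033) × 1.143^(2/3) × √0.0058 = 2.523 m/s. Hydraulic depth D_h = A/T = 10.65/4.02 = 2.65 m.
Froude number Fr = V/√(g·D_h) = 2.523/√(9.81×2.65) = 0.495, which is less than 1, so the flow is subcritical.

subcritical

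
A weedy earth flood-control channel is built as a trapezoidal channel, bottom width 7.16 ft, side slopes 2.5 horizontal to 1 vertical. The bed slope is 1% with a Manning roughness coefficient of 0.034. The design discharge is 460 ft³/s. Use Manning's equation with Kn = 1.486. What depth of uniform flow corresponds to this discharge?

Manning's equation rearranged: A R^(2/3) = nQ / (1.486·√S) = 0.034 × 460 / (1.486 × √0.01) = 105.2.
Try y = 2.91 ft: A R^(2/3) = 63.07 — low.
Try y = 4.23 ft: A R^(2/3) = 138.4 — high.
Try y = 3.72 ft: A R^(2/3) = 105.2 — matches.

y_n = 3.72 ft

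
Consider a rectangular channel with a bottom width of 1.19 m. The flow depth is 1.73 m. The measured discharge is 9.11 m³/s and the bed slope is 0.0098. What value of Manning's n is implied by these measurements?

n = 0.013

Flow area A = b·y = 1.19 × 1.73 = 2.059 m². Wetted perimeter P = b + 2y = 1.19 + 2×1.73 = 4.65 m.
Hydraulic radius R = A/P = 2.059/4.65 = 0.4427 m.
Rearranging Manning's equation: n = (1/Q) A R^(2/3) S^(1/2) = (1/9.11) × 2.059 × 0.4427^(2/3) × √0.0098 = 0.013.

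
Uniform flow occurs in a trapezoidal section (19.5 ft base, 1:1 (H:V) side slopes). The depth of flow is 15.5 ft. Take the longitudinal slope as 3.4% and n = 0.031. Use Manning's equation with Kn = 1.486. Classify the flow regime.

With bottom width b = 19.5 ft and side slope z = 1: A = (b + zy)y = (19.5 + 1×15.5)×15.5 = 542.5 ft²; P = b + 2y√(1+z²) = 19.5 + 2×15.5×1.414 = 63.34 ft.
Hydraulic radius R = A/P = 542.5/63.34 = 8.565 ft.
V = (1.486/n) R^(2/3) √S = (1.486/0.031) × 8.565^(2/3) × √0.034 = 37 ft/s. Hydraulic depth D_h = A/T = 542.5/50.5 = 10.74 ft.
Froude number Fr = V/√(g·D_h) = 37/√(32.2×10.74) = 1.99, which is greater than 1, so the flow is supercritical.

supercritical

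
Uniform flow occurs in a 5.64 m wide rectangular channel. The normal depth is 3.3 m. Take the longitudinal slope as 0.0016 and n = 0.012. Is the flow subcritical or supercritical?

subcritical

Flow area A = b·y = 5.64 × 3.3 = 18.61 m². Wetted perimeter P = b + 2y = 5.64 + 2×3.3 = 12.24 m.
Hydraulic radius R = A/P = 18.61/12.24 = 1.521 m.
V = (1/n) R^(2/3) √S = (1/0.012) × 1.521^(2/3) × √0.0016 = 4.408 m/s. Hydraulic depth D_h = A/T = 18.61/5.64 = 3.3 m.
Froude number Fr = V/√(g·D_h) = 4.408/√(9.81×3.3) = 0.775, which is less than 1, so the flow is subcritical.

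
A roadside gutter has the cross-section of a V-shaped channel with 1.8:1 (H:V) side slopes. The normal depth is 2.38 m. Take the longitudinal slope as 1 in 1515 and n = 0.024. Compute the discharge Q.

Q = 11.2 m³/s

For a triangular section with side slope z = 1.8: A = zy² = 1.8×2.38² = 10.2 m²; P = 2y√(1+z²) = 2×2.38×2.059 = 9.801 m.
Hydraulic radius R = A/P = 10.2/9.801 = 1.04 m.
Manning's equation: Q = (1/n) A R^(2/3) S^(1/2) = (1/0.024) × 10.2 × 1.04^(2/3) × 0.0006601^(1/2) = 11.2 m³/s.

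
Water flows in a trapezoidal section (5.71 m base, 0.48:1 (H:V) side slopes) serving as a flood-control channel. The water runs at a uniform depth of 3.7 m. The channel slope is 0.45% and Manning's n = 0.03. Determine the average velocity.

V = 3.54 m/s

With bottom width b = 5.71 m and side slope z = 0.48: A = (b + zy)y = (5.71 + 0.48×3.7)×3.7 = 27.7 m²; P = b + 2y√(1+z²) = 5.71 + 2×3.7×1.109 = 13.92 m.
Hydraulic radius R = A/P = 27.7/13.92 = 1.99 m.
From Manning's equation, V = (1/n) R^(2/3) S^(1/2) = (1/0.03) × 1.99^(2/3) × 0.0045^(1/2) = 3.54 m/s.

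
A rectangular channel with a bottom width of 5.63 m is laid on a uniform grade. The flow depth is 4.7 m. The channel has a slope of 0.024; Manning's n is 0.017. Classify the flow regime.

supercritical

Flow area A = b·y = 5.63 × 4.7 = 26.46 m². Wetted perimeter P = b + 2y = 5.63 + 2×4.7 = 15.03 m.
Hydraulic radius R = A/P = 26.46/15.03 = 1.761 m.
V = (1/n) R^(2/3) √S = (1/0.017) × 1.761^(2/3) × √0.024 = 13.29 m/s. Hydraulic depth D_h = A/T = 26.46/5.63 = 4.7 m.
Froude number Fr = V/√(g·D_h) = 13.29/√(9.81×4.7) = 1.96, which is greater than 1, so the flow is supercritical.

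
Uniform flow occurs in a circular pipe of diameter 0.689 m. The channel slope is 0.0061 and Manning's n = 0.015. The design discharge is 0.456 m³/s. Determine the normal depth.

y_n = 0.449 m

Manning's equation rearranged: A R^(2/3) = nQ / (1·√S) = 0.015 × 0.456 / (√0.0061) = 0.08758.
Try y = 0.403 m: A R^(2/3) = 0.07455 — short.
Try y = 0.549 m: A R^(2/3) = 0.1124 — over.
Try y = 0.449 m: A R^(2/3) = 0.08763 — ≈ 0.08758.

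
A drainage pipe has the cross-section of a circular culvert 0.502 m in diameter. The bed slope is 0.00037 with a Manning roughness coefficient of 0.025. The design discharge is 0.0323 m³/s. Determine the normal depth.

Manning's equation rearranged: A R^(2/3) = nQ / (1·√S) = 0.025 × 0.0323 / (√0.00037) = 0.04198.
Trying y = 0.421 m: A R^(2/3) = 0.05059 — over.
Trying y = 0.269 m: A R^(2/3) = 0.02785 — short.
Trying y = 0.354 m: A R^(2/3) = 0.04194 — ≈ 0.04198.

y_n = 0.354 m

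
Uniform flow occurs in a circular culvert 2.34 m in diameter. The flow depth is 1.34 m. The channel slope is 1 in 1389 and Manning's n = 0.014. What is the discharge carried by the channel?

For a circular section of diameter D = 2.34 m at depth y = 1.34 m, the central angle is θ = 2 arccos(1 − 2y/D) = 3.433 rad. Then A = (D²/8)(θ − sin θ) = 2.547 m² and P = Dθ/2 = 4.017 m.
Hydraulic radius R = A/P = 2.547/4.017 = 0.634 m.
Manning's equation: Q = (1/n) A R^(2/3) S^(1/2) = (1/0.014) × 2.547 × 0.634^(2/3) × 0.0007199^(1/2) = 3.6 m³/s.

Q = 3.6 m³/s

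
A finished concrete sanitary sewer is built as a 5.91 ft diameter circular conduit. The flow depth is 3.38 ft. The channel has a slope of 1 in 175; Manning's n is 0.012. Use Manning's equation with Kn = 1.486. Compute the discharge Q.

For a circular section of diameter D = 5.91 ft at depth y = 3.38 ft, the central angle is θ = 2 arccos(1 − 2y/D) = 3.43 rad. Then A = (D²/8)(θ − sin θ) = 16.22 ft² and P = Dθ/2 = 10.14 ft.
Hydraulic radius R = A/P = 16.22/10.14 = 1.6 ft.
Manning's equation: Q = (1.486/n) A R^(2/3) S^(1/2) = (1.486/0.012) × 16.22 × 1.6^(2/3) × 0.005714^(1/2) = 208 ft³/s.

Q = 208 ft³/s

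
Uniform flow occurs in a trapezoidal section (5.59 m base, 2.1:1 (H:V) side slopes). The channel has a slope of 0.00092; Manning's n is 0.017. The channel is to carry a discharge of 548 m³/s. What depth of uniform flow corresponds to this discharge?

Manning's equation rearranged: A R^(2/3) = nQ / (1·√S) = 0.017 × 548 / (√0.00092) = 307.1.
At y = 7.33 m: A R^(2/3) = 379.5 — too large.
At y = 5.1 m: A R^(2/3) = 166.5 — too small.
At y = 6.69 m: A R^(2/3) = 307.4 — ≈ 307.1.

y_n = 6.69 m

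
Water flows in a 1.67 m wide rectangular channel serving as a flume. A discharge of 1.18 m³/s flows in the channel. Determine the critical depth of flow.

For a rectangular channel, critical depth y_c = (q²/g)^(1/3) where q = Q/b = 1.18/1.67 = 0.7066 m²/s.
So y_c = (0.7066²/9.81)^(1/3) = 0.371 m.

y_c = 0.371 m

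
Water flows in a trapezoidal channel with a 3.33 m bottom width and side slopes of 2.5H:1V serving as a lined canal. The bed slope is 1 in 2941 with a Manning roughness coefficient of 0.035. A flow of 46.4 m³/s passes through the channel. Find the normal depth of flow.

y_n = 3.99 m

Manning's equation rearranged: A R^(2/3) = nQ / (1·√S) = 0.035 × 46.4 / (√0.00034) = 88.07.
Trying y = 3.3 m: A R^(2/3) = 56.78 — too small.
Trying y = 5.05 m: A R^(2/3) = 153.9 — too large.
Trying y = 3.99 m: A R^(2/3) = 88.14 — matches.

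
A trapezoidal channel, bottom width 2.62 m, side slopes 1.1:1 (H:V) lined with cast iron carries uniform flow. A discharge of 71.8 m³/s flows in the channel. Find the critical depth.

y_c = 2.89 m

At critical depth, Q² T / (g A³) = 1, i.e. A³/T = Q²/g = 71.8²/9.81 = 525.5.
At y = 2.4 m: A³/T = 254.7 — short.
At y = 3.54 m: A³/T = 1178 — over.
At y = 2.89 m: A³/T = 524.3 — matches.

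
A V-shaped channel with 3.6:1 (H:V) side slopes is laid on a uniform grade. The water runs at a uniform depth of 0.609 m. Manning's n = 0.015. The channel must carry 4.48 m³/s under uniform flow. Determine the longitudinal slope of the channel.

S = 0.013

For a triangular section with side slope z = 3.6: A = zy² = 3.6×0.609² = 1.335 m²; P = 2y√(1+z²) = 2×0.609×3.736 = 4.551 m.
Hydraulic radius R = A/P = 1.335/4.551 = 0.2934 m.
From Manning's equation, S = [nQ / (1 A R^(2/3))]² = [0.015 × 4.48 / (1 × 1.335 × 0.2934^(2/3))]² = 0.013.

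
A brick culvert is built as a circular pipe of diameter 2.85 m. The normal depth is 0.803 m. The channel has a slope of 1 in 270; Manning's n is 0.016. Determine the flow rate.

For a circular section of diameter D = 2.85 m at depth y = 0.803 m, the central angle is θ = 2 arccos(1 − 2y/D) = 2.238 rad. Then A = (D²/8)(θ − sin θ) = 1.475 m² and P = Dθ/2 = 3.189 m.
Hydraulic radius R = A/P = 1.475/3.189 = 0.4625 m.
Manning's equation: Q = (1/n) A R^(2/3) S^(1/2) = (1/0.016) × 1.475 × 0.4625^(2/3) × 0.003704^(1/2) = 3.36 m³/s.

Q = 3.36 m³/s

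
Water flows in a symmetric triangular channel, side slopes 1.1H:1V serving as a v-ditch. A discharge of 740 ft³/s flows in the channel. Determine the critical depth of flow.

At critical depth, Q² T / (g A³) = 1, i.e. A³/T = Q²/g = 740²/32.2 = 17010.
At y = 8.59 ft: A³/T = 28300 — high.
At y = 5.36 ft: A³/T = 2677 — low.
At y = 7.76 ft: A³/T = 17020 — matches.

y_c = 7.76 ft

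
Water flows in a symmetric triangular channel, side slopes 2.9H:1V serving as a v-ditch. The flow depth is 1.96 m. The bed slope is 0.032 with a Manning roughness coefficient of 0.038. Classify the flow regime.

For a triangular section with side slope z = 2.9: A = zy² = 2.9×1.96² = 11.14 m²; P = 2y√(1+z²) = 2×1.96×3.068 = 12.02 m.
Hydraulic radius R = A/P = 11.14/12.02 = 0.9265 m.
V = (1/n) R^(2/3) √S = (1/0.038) × 0.9265^(2/3) × √0.032 = 4.474 m/s. Hydraulic depth D_h = A/T = 11.14/11.37 = 0.98 m.
Froude number Fr = V/√(g·D_h) = 4.474/√(9.81×0.98) = 1.44, which is greater than 1, so the flow is supercritical.

supercritical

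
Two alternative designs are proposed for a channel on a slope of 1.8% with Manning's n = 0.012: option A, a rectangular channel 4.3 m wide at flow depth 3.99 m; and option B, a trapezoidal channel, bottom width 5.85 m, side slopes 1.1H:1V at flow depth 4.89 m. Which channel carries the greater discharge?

channel B

Channel A: Flow area A = b·y = 4.3 × 3.99 = 17.16 m². Wetted perimeter P = b + 2y = 4.3 + 2×3.99 = 12.28 m. Hydraulic radius R = A/P = 17.16/12.28 = 1.397 m. Q_A = (1/0.012)·17.16·1.397^(2/3)·√0.018 = 239.7 m³/s.
Channel B: With bottom width b = 5.85 m and side slope z = 1.1: A = (b + zy)y = (5.85 + 1.1×4.89)×4.89 = 54.91 m²; P = b + 2y√(1+z²) = 5.85 + 2×4.89×1.487 = 20.39 m. Hydraulic radius R = A/P = 54.91/20.39 = 2.693 m. Q_B = (1/0.012)·54.91·2.693^(2/3)·√0.018 = 1188 m³/s.
Q_A = 239.7 m³/s vs Q_B = 1188 m³/s, so channel B carries more.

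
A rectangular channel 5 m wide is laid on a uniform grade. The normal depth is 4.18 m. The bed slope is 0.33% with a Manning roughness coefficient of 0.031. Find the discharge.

Q = 52.2 m³/s

Flow area A = b·y = 5 × 4.18 = 20.9 m². Wetted perimeter P = b + 2y = 5 + 2×4.18 = 13.36 m.
Hydraulic radius R = A/P = 20.9/13.36 = 1.564 m.
Manning's equation: Q = (1/n) A R^(2/3) S^(1/2) = (1/0.031) × 20.9 × 1.564^(2/3) × 0.0033^(1/2) = 52.2 m³/s.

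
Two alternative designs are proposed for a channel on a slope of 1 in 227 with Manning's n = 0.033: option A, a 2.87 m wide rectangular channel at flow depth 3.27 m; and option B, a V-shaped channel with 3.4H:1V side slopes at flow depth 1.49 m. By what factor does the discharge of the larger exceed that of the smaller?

Channel A: Flow area A = b·y = 2.87 × 3.27 = 9.385 m². Wetted perimeter P = b + 2y = 2.87 + 2×3.27 = 9.41 m. Hydraulic radius R = A/P = 9.385/9.41 = 0.9973 m. Q_A = (1/0.033)·9.385·0.9973^(2/3)·√0.004405 = 18.84 m³/s.
Channel B: For a triangular section with side slope z = 3.4: A = zy² = 3.4×1.49² = 7.548 m²; P = 2y√(1+z²) = 2×1.49×3.544 = 10.56 m. Hydraulic radius R = A/P = 7.548/10.56 = 0.7147 m. Q_B = (1/0.033)·7.548·0.7147^(2/3)·√0.004405 = 12.14 m³/s.
The larger discharge is 18.84 m³/s and the smaller is 12.14 m³/s; the ratio is 1.55.

1.55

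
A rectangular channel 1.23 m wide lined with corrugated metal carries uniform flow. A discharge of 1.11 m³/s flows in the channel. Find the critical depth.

For a rectangular channel, critical depth y_c = (q²/g)^(1/3) where q = Q/b = 1.11/1.23 = 0.9024 m²/s.
So y_c = (0.9024²/9.81)^(1/3) = 0.436 m.

y_c = 0.436 m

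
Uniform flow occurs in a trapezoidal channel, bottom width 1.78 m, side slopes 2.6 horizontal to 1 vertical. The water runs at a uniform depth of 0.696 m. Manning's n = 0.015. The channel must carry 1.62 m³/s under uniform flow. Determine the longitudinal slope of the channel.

With bottom width b = 1.78 m and side slope z = 2.6: A = (b + zy)y = (1.78 + 2.6×0.696)×0.696 = 2.498 m²; P = b + 2y√(1+z²) = 1.78 + 2×0.696×2.786 = 5.658 m.
Hydraulic radius R = A/P = 2.498/5.658 = 0.4416 m.
From Manning's equation, S = [nQ / (1 A R^(2/3))]² = [0.015 × 1.62 / (1 × 2.498 × 0.4416^(2/3))]² = 0.000281.

S = 0.000281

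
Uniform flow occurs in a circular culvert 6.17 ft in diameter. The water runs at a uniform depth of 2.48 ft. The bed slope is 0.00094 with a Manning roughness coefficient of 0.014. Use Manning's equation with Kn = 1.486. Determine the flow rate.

Q = 44.2 ft³/s

For a circular section of diameter D = 6.17 ft at depth y = 2.48 ft, the central angle is θ = 2 arccos(1 − 2y/D) = 2.747 rad. Then A = (D²/8)(θ − sin θ) = 11.24 ft² and P = Dθ/2 = 8.474 ft.
Hydraulic radius R = A/P = 11.24/8.474 = 1.327 ft.
Manning's equation: Q = (1.486/n) A R^(2/3) S^(1/2) = (1.486/0.014) × 11.24 × 1.327^(2/3) × 0.00094^(1/2) = 44.2 ft³/s.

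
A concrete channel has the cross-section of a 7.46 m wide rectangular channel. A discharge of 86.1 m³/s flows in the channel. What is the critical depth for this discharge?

y_c = 2.39 m

For a rectangular channel, critical depth y_c = (q²/g)^(1/3) where q = Q/b = 86.1/7.46 = 11.54 m²/s.
So y_c = (11.54²/9.81)^(1/3) = 2.39 m.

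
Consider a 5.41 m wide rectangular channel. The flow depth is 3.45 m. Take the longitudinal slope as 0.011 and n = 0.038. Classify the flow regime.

Flow area A = b·y = 5.41 × 3.45 = 18.66 m². Wetted perimeter P = b + 2y = 5.41 + 2×3.45 = 12.31 m.
Hydraulic radius R = A/P = 18.66/12.31 = 1.516 m.
V = (1/n) R^(2/3) √S = (1/0.038) × 1.516^(2/3) × √0.011 = 3.643 m/s. Hydraulic depth D_h = A/T = 18.66/5.41 = 3.45 m.
Froude number Fr = V/√(g·D_h) = 3.643/√(9.81×3.45) = 0.626, which is less than 1, so the flow is subcritical.

subcritical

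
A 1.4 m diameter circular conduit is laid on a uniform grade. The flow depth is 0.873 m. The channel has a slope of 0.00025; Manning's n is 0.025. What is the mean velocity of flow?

V = 0.341 m/s

For a circular section of diameter D = 1.4 m at depth y = 0.873 m, the central angle is θ = 2 arccos(1 − 2y/D) = 3.641 rad. Then A = (D²/8)(θ − sin θ) = 1.009 m² and P = Dθ/2 = 2.549 m.
Hydraulic radius R = A/P = 1.009/2.549 = 0.396 m.
From Manning's equation, V = (1/n) R^(2/3) S^(1/2) = (1/0.025) × 0.396^(2/3) × 0.00025^(1/2) = 0.341 m/s.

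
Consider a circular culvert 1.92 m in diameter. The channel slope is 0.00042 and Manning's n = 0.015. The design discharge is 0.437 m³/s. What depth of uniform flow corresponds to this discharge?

y_n = 0.552 m

Manning's equation rearranged: A R^(2/3) = nQ / (1·√S) = 0.015 × 0.437 / (√0.00042) = 0.3199.
Try y = 0.492 m: A R^(2/3) = 0.2553 — short.
Try y = 0.602 m: A R^(2/3) = 0.3785 — over.
Try y = 0.552 m: A R^(2/3) = 0.32 — ≈ 0.3199.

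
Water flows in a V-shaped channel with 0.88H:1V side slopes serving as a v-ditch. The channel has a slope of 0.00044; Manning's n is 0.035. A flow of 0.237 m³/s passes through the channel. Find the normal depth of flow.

Manning's equation rearranged: A R^(2/3) = nQ / (1·√S) = 0.035 × 0.237 / (√0.00044) = 0.3954.
At y = 1.06 m: A R^(2/3) = 0.4912 — too large.
At y = 0.69 m: A R^(2/3) = 0.1563 — too small.
At y = 0.977 m: A R^(2/3) = 0.3952 — ≈ 0.3954.

y_n = 0.977 m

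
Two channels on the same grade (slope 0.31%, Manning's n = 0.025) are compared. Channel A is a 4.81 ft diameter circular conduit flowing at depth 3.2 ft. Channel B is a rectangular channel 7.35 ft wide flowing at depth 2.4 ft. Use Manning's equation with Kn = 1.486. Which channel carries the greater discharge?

channel B

Channel A: For a circular section of diameter D = 4.81 ft at depth y = 3.2 ft, the central angle is θ = 2 arccos(1 − 2y/D) = 3.815 rad. Then A = (D²/8)(θ − sin θ) = 12.84 ft² and P = Dθ/2 = 9.176 ft. Hydraulic radius R = A/P = 12.84/9.176 = 1.399 ft. Q_A = (1.486/0.025)·12.84·1.399^(2/3)·√0.0031 = 53.15 ft³/s.
Channel B: Flow area A = b·y = 7.35 × 2.4 = 17.64 ft². Wetted perimeter P = b + 2y = 7.35 + 2×2.4 = 12.15 ft. Hydraulic radius R = A/P = 17.64/12.15 = 1.452 ft. Q_B = (1.486/0.025)·17.64·1.452^(2/3)·√0.0031 = 74.85 ft³/s.
Q_A = 53.15 ft³/s vs Q_B = 74.85 ft³/s, so channel B carries more.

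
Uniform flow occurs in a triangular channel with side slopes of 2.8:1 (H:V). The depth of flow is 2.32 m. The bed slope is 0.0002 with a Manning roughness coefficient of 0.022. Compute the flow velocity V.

V = 0.682 m/s

For a triangular section with side slope z = 2.8: A = zy² = 2.8×2.32² = 15.07 m²; P = 2y√(1+z²) = 2×2.32×2.973 = 13.8 m.
Hydraulic radius R = A/P = 15.07/13.8 = 1.092 m.
From Manning's equation, V = (1/n) R^(2/3) S^(1/2) = (1/0.022) × 1.092^(2/3) × 0.0002^(1/2) = 0.682 m/s.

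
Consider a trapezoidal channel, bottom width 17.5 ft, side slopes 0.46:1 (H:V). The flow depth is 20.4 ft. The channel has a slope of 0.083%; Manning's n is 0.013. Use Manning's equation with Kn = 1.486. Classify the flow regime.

subcritical

With bottom width b = 17.5 ft and side slope z = 0.46: A = (b + zy)y = (17.5 + 0.46×20.4)×20.4 = 548.4 ft²; P = b + 2y√(1+z²) = 17.5 + 2×20.4×1.101 = 62.41 ft.
Hydraulic radius R = A/P = 548.4/62.41 = 8.788 ft.
V = (1.486/n) R^(2/3) √S = (1.486/0.013) × 8.788^(2/3) × √0.00083 = 14.02 ft/s. Hydraulic depth D_h = A/T = 548.4/36.27 = 15.12 ft.
Froude number Fr = V/√(g·D_h) = 14.02/√(32.2×15.12) = 0.636, which is less than 1, so the flow is subcritical.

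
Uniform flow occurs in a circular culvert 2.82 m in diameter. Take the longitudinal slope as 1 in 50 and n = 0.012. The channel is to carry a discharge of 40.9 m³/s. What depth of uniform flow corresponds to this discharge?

Manning's equation rearranged: A R^(2/3) = nQ / (1·√S) = 0.012 × 40.9 / (√0.02) = 3.47.
Try y = 1.96 m: A R^(2/3) = 4.104 — over.
Try y = 1.43 m: A R^(2/3) = 2.533 — short.
Try y = 1.74 m: A R^(2/3) = 3.468 — close enough.

y_n = 1.74 m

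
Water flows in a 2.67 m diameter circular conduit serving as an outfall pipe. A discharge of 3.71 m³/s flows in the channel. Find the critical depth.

At critical depth, Q² T / (g A³) = 1, i.e. A³/T = Q²/g = 3.71²/9.81 = 1.403.
Try y = 0.602 m: A³/T = 0.3791 — short.
Try y = 1.04 m: A³/T = 3.157 — over.
Try y = 0.843 m: A³/T = 1.404 — ≈ 1.403.

y_c = 0.843 m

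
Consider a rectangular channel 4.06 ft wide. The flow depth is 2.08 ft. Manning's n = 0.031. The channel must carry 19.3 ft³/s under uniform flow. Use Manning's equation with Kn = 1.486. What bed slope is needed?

Flow area A = b·y = 4.06 × 2.08 = 8.445 ft². Wetted perimeter P = b + 2y = 4.06 + 2×2.08 = 8.22 ft.
Hydraulic radius R = A/P = 8.445/8.22 = 1.027 ft.
From Manning's equation, S = [nQ / (1.486 A R^(2/3))]² = [0.031 × 19.3 / (1.486 × 8.445 × 1.027^(2/3))]² = 0.00219.

S = 0.00219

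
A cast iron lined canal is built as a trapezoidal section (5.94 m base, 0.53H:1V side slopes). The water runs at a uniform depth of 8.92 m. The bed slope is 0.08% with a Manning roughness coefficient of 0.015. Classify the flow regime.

subcritical

With bottom width b = 5.94 m and side slope z = 0.53: A = (b + zy)y = (5.94 + 0.53×8.92)×8.92 = 95.15 m²; P = b + 2y√(1+z²) = 5.94 + 2×8.92×1.132 = 26.13 m.
Hydraulic radius R = A/P = 95.15/26.13 = 3.641 m.
V = (1/n) R^(2/3) √S = (1/0.015) × 3.641^(2/3) × √0.0008 = 4.463 m/s. Hydraulic depth D_h = A/T = 95.15/15.4 = 6.181 m.
Froude number Fr = V/√(g·D_h) = 4.463/√(9.81×6.181) = 0.573, which is less than 1, so the flow is subcritical.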